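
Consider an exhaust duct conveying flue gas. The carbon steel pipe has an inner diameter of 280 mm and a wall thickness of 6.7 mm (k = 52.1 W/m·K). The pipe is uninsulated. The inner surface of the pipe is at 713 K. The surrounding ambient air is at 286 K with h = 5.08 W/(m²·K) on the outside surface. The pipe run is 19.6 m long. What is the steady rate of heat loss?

Radial resistances (cylindrical: R_cond = ln(r_o/r_i)/(2πkL), R_conv = 1/(h·2πrL)):
R_carbon steel pipe wall = ln(146.7/140)/(2π×52.1×19.6) = 7.286×10^-6 K/W
R_outer film = 1/(h_o·2πr_oL) = 1/(5.08×2π×0.1467×19.6) = 0.0109 K/W
R_total = 0.0109 K/W
Q = ΔT/R_total = 427/0.0109

Q ≈ 39200 W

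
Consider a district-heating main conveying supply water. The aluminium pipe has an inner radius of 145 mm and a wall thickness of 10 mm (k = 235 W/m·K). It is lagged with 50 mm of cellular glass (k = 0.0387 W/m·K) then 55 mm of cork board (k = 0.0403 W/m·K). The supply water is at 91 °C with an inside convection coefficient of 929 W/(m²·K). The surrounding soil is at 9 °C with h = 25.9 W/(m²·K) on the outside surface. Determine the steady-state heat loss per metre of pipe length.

Per-layer cylindrical resistances, series-summed:
R_inner film = 1/(h_i·2πr₁L) = 1/(929×2π×0.145×1) = 0.001182 K/W
R_aluminium pipe wall = ln(155/145)/(2π×235×1) = 4.517×10^-5 K/W
R_cellular glass = ln(205/155)/(2π×0.0387×1) = 1.15 K/W
R_cork board = ln(260/205)/(2π×0.0403×1) = 0.9386 K/W
R_outer film = 1/(h_o·2πr_oL) = 1/(25.9×2π×0.26×1) = 0.02363 K/W
R_total = 2.113 K/W
Q = ΔT/R_total = 82/2.113

q′ ≈ 38.8 W/m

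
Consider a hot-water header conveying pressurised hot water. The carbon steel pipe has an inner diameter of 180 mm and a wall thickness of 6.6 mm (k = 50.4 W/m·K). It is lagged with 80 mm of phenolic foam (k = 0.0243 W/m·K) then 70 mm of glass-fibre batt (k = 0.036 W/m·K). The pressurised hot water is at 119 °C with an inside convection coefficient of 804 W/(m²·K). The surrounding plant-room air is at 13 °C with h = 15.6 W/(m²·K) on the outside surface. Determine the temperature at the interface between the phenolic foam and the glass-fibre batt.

T ≈ 42.4 °C

For a radial system each layer contributes R = ln(r_out/r_in)/(2πkL); films add R = 1/(hA).
R_inner film = 1/(h_i·2πr₁L) = 1/(804×2π×0.09×1) = 0.002199 K/W
R_carbon steel pipe wall = ln(96.6/90)/(2π×50.4×1) = 2.235×10^-4 K/W
R_phenolic foam = ln(176.6/96.6)/(2π×0.0243×1) = 3.951 K/W
R_glass-fibre batt = ln(246.6/176.6)/(2π×0.036×1) = 1.476 K/W
R_outer film = 1/(h_o·2πr_oL) = 1/(15.6×2π×0.2466×1) = 0.04137 K/W
R_total = 5.471 K/W
Q = ΔT/R_total = 106/5.471
Q = 19.4 W/m
T_interface = T_inner − Q·ΣR(inner→interface) = 119 − 19.4×3.954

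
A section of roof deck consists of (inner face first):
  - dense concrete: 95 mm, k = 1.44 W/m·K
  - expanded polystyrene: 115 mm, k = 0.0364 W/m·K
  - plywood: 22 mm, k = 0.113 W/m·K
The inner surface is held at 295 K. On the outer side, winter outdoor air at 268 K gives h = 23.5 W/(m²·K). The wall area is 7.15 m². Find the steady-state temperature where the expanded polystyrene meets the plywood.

T ≈ 270 K

Treating each layer as a thermal resistance in series:
R_dense concrete = L/(kA) = 0.095/(1.44×7.15) = 0.009227 K/W
R_expanded polystyrene = L/(kA) = 0.115/(0.0364×7.15) = 0.4419 K/W
R_plywood = L/(kA) = 0.022/(0.113×7.15) = 0.02723 K/W
R_outer film = 1/(h_o·A) = 1/(23.5×7.15) = 0.005951 K/W
R_total = 0.4843 K/W;  Q = ΔT/R_total = 27/0.4843 = 55.75 W
T_interface = T_inner − Q·ΣR(inner→interface) = 295 − 55.8×0.4511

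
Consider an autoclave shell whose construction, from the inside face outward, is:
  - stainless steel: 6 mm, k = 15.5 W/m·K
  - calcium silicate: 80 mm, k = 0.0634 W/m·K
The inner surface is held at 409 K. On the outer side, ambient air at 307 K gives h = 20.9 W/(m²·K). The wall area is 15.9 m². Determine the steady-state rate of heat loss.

Treating each layer as a thermal resistance in series:
R_stainless steel = L/(kA) = 0.006/(15.5×15.9) = 2.435×10^-5 K/W
R_calcium silicate = L/(kA) = 0.08/(0.0634×15.9) = 0.07936 K/W
R_outer film = 1/(h_o·A) = 1/(20.9×15.9) = 0.003009 K/W
R_total = 0.08239 K/W
Q = ΔT / R_total = 102 / 0.08239

Q ≈ 1240 W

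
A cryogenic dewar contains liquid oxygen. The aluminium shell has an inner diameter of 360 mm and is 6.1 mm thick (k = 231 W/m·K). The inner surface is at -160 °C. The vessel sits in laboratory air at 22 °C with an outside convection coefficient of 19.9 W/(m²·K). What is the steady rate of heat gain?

Q ≈ 1580 W

For a spherical shell R = (1/r₁ − 1/r₂)/(4πk); film R = 1/(h·4πr²). In series:
R_aluminium shell = (1/0.18 − 1/0.1861)/(4π×231) = 6.273×10^-5 K/W
R_outer film = 1/(h·4πr_o²) = 1/(19.9×4π×0.1861²) = 0.1155 K/W
R_total = 0.1155 K/W
Q = ΔT/R_total = 182/0.1155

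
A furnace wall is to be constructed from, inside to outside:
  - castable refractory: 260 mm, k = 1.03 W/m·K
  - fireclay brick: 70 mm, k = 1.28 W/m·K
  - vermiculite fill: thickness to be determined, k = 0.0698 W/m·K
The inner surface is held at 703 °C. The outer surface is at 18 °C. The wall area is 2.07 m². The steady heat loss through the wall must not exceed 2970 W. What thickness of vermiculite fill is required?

Model the wall as resistances in series:
R_castable refractory = L/(kA) = 0.26/(1.03×2.07) = 0.1219 K/W
R_fireclay brick = L/(kA) = 0.07/(1.28×2.07) = 0.02642 K/W
Sum of the known resistances R_other = 0.1484 K/W
Required total resistance R_tot = ΔT/Q_allow = 685/2970 = 0.2306 K/W
R_vermiculite fill = R_tot − R_other = 0.08228 K/W
L = R·k·A = 0.08228×0.0698×2.07

L ≈ 11.9 mm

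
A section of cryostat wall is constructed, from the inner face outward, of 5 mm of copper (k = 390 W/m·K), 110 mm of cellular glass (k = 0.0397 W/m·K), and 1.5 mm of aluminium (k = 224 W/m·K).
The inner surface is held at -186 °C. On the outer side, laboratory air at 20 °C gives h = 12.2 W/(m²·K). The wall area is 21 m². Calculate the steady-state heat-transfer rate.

Using the resistance-network approach (series):
R_copper = L/(kA) = 0.005/(390×21) = 6.105×10^-7 K/W
R_cellular glass = L/(kA) = 0.11/(0.0397×21) = 0.1319 K/W
R_aluminium = L/(kA) = 0.0015/(224×21) = 3.189×10^-7 K/W
R_outer film = 1/(h_o·A) = 1/(12.2×21) = 0.003903 K/W
R_total = 0.1358 K/W
Q = ΔT / R_total = 206 / 0.1358

Q ≈ 1520 W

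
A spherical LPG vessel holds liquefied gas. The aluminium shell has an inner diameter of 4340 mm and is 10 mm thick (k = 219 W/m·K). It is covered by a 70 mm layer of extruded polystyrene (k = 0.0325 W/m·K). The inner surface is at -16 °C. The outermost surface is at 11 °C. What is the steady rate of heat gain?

Each spherical layer contributes R = (1/r_i − 1/r_o)/(4πk):
R_aluminium shell = (1/2.17 − 1/2.18)/(4π×219) = 7.681×10^-7 K/W
R_extruded polystyrene = (1/2.18 − 1/2.25)/(4π×0.0325) = 0.03494 K/W
R_total = 0.03494 K/W
Q = ΔT/R_total = 27/0.03494

Q ≈ 773 W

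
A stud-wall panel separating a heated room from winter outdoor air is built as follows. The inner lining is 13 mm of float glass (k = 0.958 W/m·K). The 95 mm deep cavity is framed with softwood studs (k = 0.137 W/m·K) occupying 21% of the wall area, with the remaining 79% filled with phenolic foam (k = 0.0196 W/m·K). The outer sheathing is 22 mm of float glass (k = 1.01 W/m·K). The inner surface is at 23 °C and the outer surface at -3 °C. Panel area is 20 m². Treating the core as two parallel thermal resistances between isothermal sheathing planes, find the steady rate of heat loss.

Q ≈ 238 W

Sheathing layers in series; stud and cavity paths in parallel between them.
R_inner = 0.013/(0.958×20) = 6.785×10^-4 K/W
R_stud  = 0.095/(0.137×0.21×20) = 0.1651 K/W
R_cav   = 0.095/(0.0196×0.79×20) = 0.3068 K/W
1/R_core = 1/R_stud + 1/R_cav → R_core = 0.1073 K/W
R_outer = 0.022/(1.01×20) = 0.001089 K/W
R_total = 0.1091 K/W
Q = ΔT/R_total = 26/0.1091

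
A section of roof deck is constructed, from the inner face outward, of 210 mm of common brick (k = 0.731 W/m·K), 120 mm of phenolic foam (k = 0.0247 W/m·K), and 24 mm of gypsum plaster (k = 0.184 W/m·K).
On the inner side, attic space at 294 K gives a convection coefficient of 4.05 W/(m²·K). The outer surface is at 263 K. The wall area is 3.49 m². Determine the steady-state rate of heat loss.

Q ≈ 19.6 W

Treating each layer as a thermal resistance in series:
R_inner film = 1/(h_i·A) = 1/(4.05×3.49) = 0.07075 K/W
R_common brick = L/(kA) = 0.21/(0.731×3.49) = 0.08231 K/W
R_phenolic foam = L/(kA) = 0.12/(0.0247×3.49) = 1.392 K/W
R_gypsum plaster = L/(kA) = 0.024/(0.184×3.49) = 0.03737 K/W
R_total = 1.583 K/W
Q = ΔT / R_total = 31 / 1.583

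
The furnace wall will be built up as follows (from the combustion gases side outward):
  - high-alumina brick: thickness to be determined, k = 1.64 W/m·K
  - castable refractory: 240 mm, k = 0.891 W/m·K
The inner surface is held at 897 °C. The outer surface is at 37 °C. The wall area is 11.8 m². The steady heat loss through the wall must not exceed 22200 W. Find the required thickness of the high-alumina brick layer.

Treating each layer as a thermal resistance in series:
R_castable refractory = L/(kA) = 0.24/(0.891×11.8) = 0.02283 K/W
Sum of the known resistances R_other = 0.02283 K/W
Required total resistance R_tot = ΔT/Q_allow = 860/22200 = 0.03874 K/W
R_high-alumina brick = R_tot − R_other = 0.01591 K/W
L = R·k·A = 0.01591×1.64×11.8

L ≈ 308 mm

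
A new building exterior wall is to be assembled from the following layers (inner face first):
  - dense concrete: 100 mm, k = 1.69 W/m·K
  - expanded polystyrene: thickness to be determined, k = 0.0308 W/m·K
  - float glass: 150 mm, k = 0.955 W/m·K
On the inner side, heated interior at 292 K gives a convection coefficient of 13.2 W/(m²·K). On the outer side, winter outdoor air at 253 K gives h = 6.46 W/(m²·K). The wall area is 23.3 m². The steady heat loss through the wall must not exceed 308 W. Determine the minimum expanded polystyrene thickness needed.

Series thermal resistances:
R_inner film = 1/(h_i·A) = 1/(13.2×23.3) = 0.003251 K/W
R_dense concrete = L/(kA) = 0.1/(1.69×23.3) = 0.00254 K/W
R_float glass = L/(kA) = 0.15/(0.955×23.3) = 0.006741 K/W
R_outer film = 1/(h_o·A) = 1/(6.46×23.3) = 0.006644 K/W
Sum of the known resistances R_other = 0.01918 K/W
Required total resistance R_tot = ΔT/Q_allow = 39/308 = 0.1266 K/W
R_expanded polystyrene = R_tot − R_other = 0.1074 K/W
L = R·k·A = 0.1074×0.0308×23.3

L ≈ 77.1 mm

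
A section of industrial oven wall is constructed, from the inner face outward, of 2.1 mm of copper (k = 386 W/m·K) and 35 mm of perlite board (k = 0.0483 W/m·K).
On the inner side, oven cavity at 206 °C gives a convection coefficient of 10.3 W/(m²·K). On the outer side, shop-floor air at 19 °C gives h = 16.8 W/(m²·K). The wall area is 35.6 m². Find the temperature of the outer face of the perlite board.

Thermal resistances in series:
R_inner film = 1/(h_i·A) = 1/(10.3×35.6) = 0.002727 K/W
R_copper = L/(kA) = 0.0021/(386×35.6) = 1.528×10^-7 K/W
R_perlite board = L/(kA) = 0.035/(0.0483×35.6) = 0.02035 K/W
R_outer film = 1/(h_o·A) = 1/(16.8×35.6) = 0.001672 K/W
R_total = 0.02475 K/W;  Q = ΔT/R_total = 187/0.02475 = 7554 W
T_interface = T_inner − Q·ΣR(inner→interface) = 206 − 7550×0.02308

T ≈ 31.6 °C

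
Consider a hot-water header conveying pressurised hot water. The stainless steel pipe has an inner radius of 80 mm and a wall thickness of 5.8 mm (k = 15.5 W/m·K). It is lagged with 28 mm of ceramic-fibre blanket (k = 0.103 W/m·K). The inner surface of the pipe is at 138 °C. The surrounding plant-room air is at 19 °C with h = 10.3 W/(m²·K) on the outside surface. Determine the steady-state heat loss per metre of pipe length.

q′ ≈ 208 W/m

For a radial system each layer contributes R = ln(r_out/r_in)/(2πkL); films add R = 1/(hA).
R_stainless steel pipe wall = ln(85.8/80)/(2π×15.5×1) = 7.187×10^-4 K/W
R_ceramic-fibre blanket = ln(113.8/85.8)/(2π×0.103×1) = 0.4364 K/W
R_outer film = 1/(h_o·2πr_oL) = 1/(10.3×2π×0.1138×1) = 0.1358 K/W
R_total = 0.5729 K/W
Q = ΔT/R_total = 119/0.5729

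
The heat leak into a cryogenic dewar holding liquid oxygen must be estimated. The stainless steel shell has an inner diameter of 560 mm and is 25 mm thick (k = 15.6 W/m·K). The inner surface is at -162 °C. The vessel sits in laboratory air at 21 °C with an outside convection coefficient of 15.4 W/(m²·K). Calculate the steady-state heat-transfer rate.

Q ≈ 3210 W

For a spherical shell R = (1/r₁ − 1/r₂)/(4πk); film R = 1/(h·4πr²). In series:
R_stainless steel shell = (1/0.28 − 1/0.305)/(4π×15.6) = 0.001493 K/W
R_outer film = 1/(h·4πr_o²) = 1/(15.4×4π×0.305²) = 0.05555 K/W
R_total = 0.05704 K/W
Q = ΔT/R_total = 183/0.05704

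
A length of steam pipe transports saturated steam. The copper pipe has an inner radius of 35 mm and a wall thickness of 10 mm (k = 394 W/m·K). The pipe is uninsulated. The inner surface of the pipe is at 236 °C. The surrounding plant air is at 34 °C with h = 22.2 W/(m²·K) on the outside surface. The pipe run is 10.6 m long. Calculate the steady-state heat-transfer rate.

Cylindrical conduction, so R = ln(r₂/r₁)/(2πkL) per layer, in series:
R_copper pipe wall = ln(45/35)/(2π×394×10.6) = 9.577×10^-6 K/W
R_outer film = 1/(h_o·2πr_oL) = 1/(22.2×2π×0.045×10.6) = 0.01503 K/W
R_total = 0.01504 K/W
Q = ΔT/R_total = 202/0.01504

Q ≈ 13400 W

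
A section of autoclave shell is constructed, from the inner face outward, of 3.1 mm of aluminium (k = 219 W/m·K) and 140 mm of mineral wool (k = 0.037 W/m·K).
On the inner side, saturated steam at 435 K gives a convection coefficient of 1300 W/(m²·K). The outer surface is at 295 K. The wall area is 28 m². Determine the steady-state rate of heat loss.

Thermal resistances in series:
R_inner film = 1/(h_i·A) = 1/(1300×28) = 2.747×10^-5 K/W
R_aluminium = L/(kA) = 0.0031/(219×28) = 5.055×10^-7 K/W
R_mineral wool = L/(kA) = 0.14/(0.037×28) = 0.1351 K/W
R_total = 0.1352 K/W
Q = ΔT / R_total = 140 / 0.1352

Q ≈ 1040 W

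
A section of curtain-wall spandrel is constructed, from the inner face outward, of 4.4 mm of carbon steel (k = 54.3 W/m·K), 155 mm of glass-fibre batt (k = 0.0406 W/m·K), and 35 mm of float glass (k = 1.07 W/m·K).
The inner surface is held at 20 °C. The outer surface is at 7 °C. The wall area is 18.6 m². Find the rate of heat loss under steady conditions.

Q ≈ 62.8 W

Series thermal resistances:
R_carbon steel = L/(kA) = 0.0044/(54.3×18.6) = 4.357×10^-6 K/W
R_glass-fibre batt = L/(kA) = 0.155/(0.0406×18.6) = 0.2053 K/W
R_float glass = L/(kA) = 0.035/(1.07×18.6) = 0.001759 K/W
R_total = 0.207 K/W
Q = ΔT / R_total = 13 / 0.207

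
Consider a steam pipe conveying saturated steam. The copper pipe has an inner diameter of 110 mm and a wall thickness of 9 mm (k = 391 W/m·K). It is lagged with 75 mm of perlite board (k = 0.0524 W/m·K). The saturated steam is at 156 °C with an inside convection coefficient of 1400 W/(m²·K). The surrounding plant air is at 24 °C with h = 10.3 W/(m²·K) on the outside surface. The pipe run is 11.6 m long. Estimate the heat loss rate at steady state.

Cylindrical conduction, so R = ln(r₂/r₁)/(2πkL) per layer, in series:
R_inner film = 1/(h_i·2πr₁L) = 1/(1400×2π×0.055×11.6) = 1.782×10^-4 K/W
R_copper pipe wall = ln(64/55)/(2π×391×11.6) = 5.318×10^-6 K/W
R_perlite board = ln(139/64)/(2π×0.0524×11.6) = 0.2031 K/W
R_outer film = 1/(h_o·2πr_oL) = 1/(10.3×2π×0.139×11.6) = 0.009583 K/W
R_total = 0.2128 K/W
Q = ΔT/R_total = 132/0.2128

Q ≈ 620 W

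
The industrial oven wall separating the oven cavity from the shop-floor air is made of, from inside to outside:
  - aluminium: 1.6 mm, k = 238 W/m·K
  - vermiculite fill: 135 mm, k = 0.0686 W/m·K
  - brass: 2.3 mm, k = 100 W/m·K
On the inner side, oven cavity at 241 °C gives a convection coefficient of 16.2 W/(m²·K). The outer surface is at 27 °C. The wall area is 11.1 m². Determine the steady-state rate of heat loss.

Q ≈ 1170 W

Treating each layer as a thermal resistance in series:
R_inner film = 1/(h_i·A) = 1/(16.2×11.1) = 0.005561 K/W
R_aluminium = L/(kA) = 0.0016/(238×11.1) = 6.056×10^-7 K/W
R_vermiculite fill = L/(kA) = 0.135/(0.0686×11.1) = 0.1773 K/W
R_brass = L/(kA) = 0.0023/(100×11.1) = 2.072×10^-6 K/W
R_total = 0.1829 K/W
Q = ΔT / R_total = 214 / 0.1829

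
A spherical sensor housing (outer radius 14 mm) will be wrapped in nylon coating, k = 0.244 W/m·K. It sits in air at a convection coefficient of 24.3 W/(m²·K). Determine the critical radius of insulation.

For a sphere r_cr = 2k/h = 2×0.244/24.3
r_cr = 20.1 mm; since the bare radius (14 mm) is below r_cr, adding a thin layer of insulation will *increase* heat loss.

r_cr ≈ 20.1 mm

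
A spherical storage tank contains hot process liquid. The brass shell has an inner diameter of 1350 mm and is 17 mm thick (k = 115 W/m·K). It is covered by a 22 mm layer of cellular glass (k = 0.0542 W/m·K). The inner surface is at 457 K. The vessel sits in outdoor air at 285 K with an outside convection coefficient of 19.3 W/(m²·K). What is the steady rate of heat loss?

Q ≈ 2340 W

For a spherical shell R = (1/r₁ − 1/r₂)/(4πk); film R = 1/(h·4πr²). In series:
R_brass shell = (1/0.675 − 1/0.692)/(4π×115) = 2.518×10^-5 K/W
R_cellular glass = (1/0.692 − 1/0.714)/(4π×0.0542) = 0.06537 K/W
R_outer film = 1/(h·4πr_o²) = 1/(19.3×4π×0.714²) = 0.008088 K/W
R_total = 0.07349 K/W
Q = ΔT/R_total = 172/0.07349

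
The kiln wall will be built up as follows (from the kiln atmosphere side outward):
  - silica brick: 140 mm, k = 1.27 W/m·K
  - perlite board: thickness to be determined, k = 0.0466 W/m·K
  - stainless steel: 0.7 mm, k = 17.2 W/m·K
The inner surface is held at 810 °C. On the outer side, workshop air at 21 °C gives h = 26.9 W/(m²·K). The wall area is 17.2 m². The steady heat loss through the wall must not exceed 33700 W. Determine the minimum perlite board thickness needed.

Model the wall as resistances in series:
R_silica brick = L/(kA) = 0.14/(1.27×17.2) = 0.006409 K/W
R_stainless steel = L/(kA) = 0.0007/(17.2×17.2) = 2.366×10^-6 K/W
R_outer film = 1/(h_o·A) = 1/(26.9×17.2) = 0.002161 K/W
Sum of the known resistances R_other = 0.008573 K/W
Required total resistance R_tot = ΔT/Q_allow = 789/33700 = 0.02341 K/W
R_perlite board = R_tot − R_other = 0.01484 K/W
L = R·k·A = 0.01484×0.0466×17.2

L ≈ 11.9 mm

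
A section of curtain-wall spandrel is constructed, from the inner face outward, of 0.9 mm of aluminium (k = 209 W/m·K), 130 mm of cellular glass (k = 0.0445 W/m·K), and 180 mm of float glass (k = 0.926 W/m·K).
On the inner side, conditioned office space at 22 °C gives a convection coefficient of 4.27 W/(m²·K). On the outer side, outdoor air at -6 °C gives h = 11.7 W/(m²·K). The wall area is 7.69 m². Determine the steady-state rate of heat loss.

Treating each layer as a thermal resistance in series:
R_inner film = 1/(h_i·A) = 1/(4.27×7.69) = 0.03045 K/W
R_aluminium = L/(kA) = 0.0009/(209×7.69) = 5.6×10^-7 K/W
R_cellular glass = L/(kA) = 0.13/(0.0445×7.69) = 0.3799 K/W
R_float glass = L/(kA) = 0.18/(0.926×7.69) = 0.02528 K/W
R_outer film = 1/(h_o·A) = 1/(11.7×7.69) = 0.01111 K/W
R_total = 0.4467 K/W
Q = ΔT / R_total = 28 / 0.4467

Q ≈ 62.7 W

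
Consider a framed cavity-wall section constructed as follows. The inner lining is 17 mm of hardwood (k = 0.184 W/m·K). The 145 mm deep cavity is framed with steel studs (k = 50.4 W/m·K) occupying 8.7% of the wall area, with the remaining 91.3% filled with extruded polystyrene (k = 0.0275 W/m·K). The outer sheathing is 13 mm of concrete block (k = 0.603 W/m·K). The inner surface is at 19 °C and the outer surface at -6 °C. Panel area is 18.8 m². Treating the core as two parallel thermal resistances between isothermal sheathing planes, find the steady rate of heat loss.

Q ≈ 3200 W

Sheathing layers in series; stud and cavity paths in parallel between them.
R_inner = 0.017/(0.184×18.8) = 0.004914 K/W
R_stud  = 0.145/(50.4×0.087×18.8) = 0.001759 K/W
R_cav   = 0.145/(0.0275×0.913×18.8) = 0.3072 K/W
1/R_core = 1/R_stud + 1/R_cav → R_core = 0.001749 K/W
R_outer = 0.013/(0.603×18.8) = 0.001147 K/W
R_total = 0.00781 K/W
Q = ΔT/R_total = 25/0.00781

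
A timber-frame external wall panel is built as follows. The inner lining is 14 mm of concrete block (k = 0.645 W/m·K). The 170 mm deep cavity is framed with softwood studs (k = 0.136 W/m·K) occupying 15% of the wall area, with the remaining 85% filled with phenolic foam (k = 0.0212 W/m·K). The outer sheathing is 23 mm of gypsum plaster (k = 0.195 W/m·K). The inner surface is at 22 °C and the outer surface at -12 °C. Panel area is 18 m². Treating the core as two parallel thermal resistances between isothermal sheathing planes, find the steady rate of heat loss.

Q ≈ 134 W

Sheathing layers in series; stud and cavity paths in parallel between them.
R_inner = 0.014/(0.645×18) = 0.001206 K/W
R_stud  = 0.17/(0.136×0.15×18) = 0.463 K/W
R_cav   = 0.17/(0.0212×0.85×18) = 0.5241 K/W
1/R_core = 1/R_stud + 1/R_cav → R_core = 0.2458 K/W
R_outer = 0.023/(0.195×18) = 0.006553 K/W
R_total = 0.2536 K/W
Q = ΔT/R_total = 34/0.2536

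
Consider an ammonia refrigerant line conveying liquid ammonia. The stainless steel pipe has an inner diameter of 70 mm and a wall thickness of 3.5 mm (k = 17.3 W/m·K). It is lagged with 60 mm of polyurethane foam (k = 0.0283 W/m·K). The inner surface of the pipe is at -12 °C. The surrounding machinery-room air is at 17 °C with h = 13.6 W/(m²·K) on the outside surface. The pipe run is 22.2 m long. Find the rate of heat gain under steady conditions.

Q ≈ 119 W

Per-layer cylindrical resistances, series-summed:
R_stainless steel pipe wall = ln(38.5/35)/(2π×17.3×22.2) = 3.95×10^-5 K/W
R_polyurethane foam = ln(98.5/38.5)/(2π×0.0283×22.2) = 0.238 K/W
R_outer film = 1/(h_o·2πr_oL) = 1/(13.6×2π×0.0985×22.2) = 0.005352 K/W
R_total = 0.2434 K/W
Q = ΔT/R_total = 29/0.2434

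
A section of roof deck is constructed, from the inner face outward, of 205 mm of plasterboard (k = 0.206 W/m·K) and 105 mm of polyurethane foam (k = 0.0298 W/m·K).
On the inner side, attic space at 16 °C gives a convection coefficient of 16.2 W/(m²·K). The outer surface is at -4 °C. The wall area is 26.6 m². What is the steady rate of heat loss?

Q ≈ 116 W

Using the resistance-network approach (series):
R_inner film = 1/(h_i·A) = 1/(16.2×26.6) = 0.002321 K/W
R_plasterboard = L/(kA) = 0.205/(0.206×26.6) = 0.03741 K/W
R_polyurethane foam = L/(kA) = 0.105/(0.0298×26.6) = 0.1325 K/W
R_total = 0.1722 K/W
Q = ΔT / R_total = 20 / 0.1722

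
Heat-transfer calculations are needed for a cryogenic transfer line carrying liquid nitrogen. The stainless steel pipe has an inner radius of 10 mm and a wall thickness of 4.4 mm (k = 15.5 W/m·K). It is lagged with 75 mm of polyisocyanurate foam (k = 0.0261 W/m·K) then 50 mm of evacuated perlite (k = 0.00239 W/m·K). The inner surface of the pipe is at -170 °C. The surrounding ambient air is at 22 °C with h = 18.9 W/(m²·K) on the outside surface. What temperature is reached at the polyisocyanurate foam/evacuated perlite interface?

T ≈ -118 °C

For a radial system each layer contributes R = ln(r_out/r_in)/(2πkL); films add R = 1/(hA).
R_stainless steel pipe wall = ln(14.4/10)/(2π×15.5×1) = 0.003744 K/W
R_polyisocyanurate foam = ln(89.4/14.4)/(2π×0.0261×1) = 11.13 K/W
R_evacuated perlite = ln(139.4/89.4)/(2π×0.00239×1) = 29.58 K/W
R_outer film = 1/(h_o·2πr_oL) = 1/(18.9×2π×0.1394×1) = 0.06041 K/W
R_total = 40.78 K/W
Q = ΔT/R_total = 192/40.78
Q = 4.71 W/m
T_interface = T_inner + Q·ΣR(inner→interface) = -170 + 4.71×11.14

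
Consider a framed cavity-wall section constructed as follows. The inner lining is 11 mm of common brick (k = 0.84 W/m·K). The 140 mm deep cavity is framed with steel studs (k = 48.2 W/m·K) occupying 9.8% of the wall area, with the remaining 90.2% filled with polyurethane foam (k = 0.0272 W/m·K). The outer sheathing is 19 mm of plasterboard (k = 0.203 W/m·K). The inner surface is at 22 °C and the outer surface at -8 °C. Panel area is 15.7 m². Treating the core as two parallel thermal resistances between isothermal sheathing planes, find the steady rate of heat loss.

Q ≈ 3460 W

Sheathing layers in series; stud and cavity paths in parallel between them.
R_inner = 0.011/(0.84×15.7) = 8.341×10^-4 K/W
R_stud  = 0.14/(48.2×0.098×15.7) = 0.001888 K/W
R_cav   = 0.14/(0.0272×0.902×15.7) = 0.3635 K/W
1/R_core = 1/R_stud + 1/R_cav → R_core = 0.001878 K/W
R_outer = 0.019/(0.203×15.7) = 0.005962 K/W
R_total = 0.008674 K/W
Q = ΔT/R_total = 30/0.008674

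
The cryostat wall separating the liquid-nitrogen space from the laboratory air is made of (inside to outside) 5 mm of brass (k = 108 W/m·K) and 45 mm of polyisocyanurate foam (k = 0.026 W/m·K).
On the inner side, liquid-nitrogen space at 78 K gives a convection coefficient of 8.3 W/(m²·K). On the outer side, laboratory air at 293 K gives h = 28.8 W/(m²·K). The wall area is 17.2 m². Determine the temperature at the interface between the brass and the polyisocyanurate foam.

T ≈ 91.7 K

Thermal resistances in series:
R_inner film = 1/(h_i·A) = 1/(8.3×17.2) = 0.007005 K/W
R_brass = L/(kA) = 0.005/(108×17.2) = 2.692×10^-6 K/W
R_polyisocyanurate foam = L/(kA) = 0.045/(0.026×17.2) = 0.1006 K/W
R_outer film = 1/(h_o·A) = 1/(28.8×17.2) = 0.002019 K/W
R_total = 0.1097 K/W;  Q = ΔT/R_total = 215/0.1097 = 1961 W
T_interface = T_inner + Q·ΣR(inner→interface) = 78 + 1960×0.007007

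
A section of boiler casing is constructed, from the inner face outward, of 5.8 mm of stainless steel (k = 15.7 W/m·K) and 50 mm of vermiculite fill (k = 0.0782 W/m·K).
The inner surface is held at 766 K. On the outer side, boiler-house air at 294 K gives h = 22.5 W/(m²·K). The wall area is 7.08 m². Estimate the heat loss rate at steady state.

Treating each layer as a thermal resistance in series:
R_stainless steel = L/(kA) = 0.0058/(15.7×7.08) = 5.218×10^-5 K/W
R_vermiculite fill = L/(kA) = 0.05/(0.0782×7.08) = 0.09031 K/W
R_outer film = 1/(h_o·A) = 1/(22.5×7.08) = 0.006277 K/W
R_total = 0.09664 K/W
Q = ΔT / R_total = 472 / 0.09664

Q ≈ 4880 W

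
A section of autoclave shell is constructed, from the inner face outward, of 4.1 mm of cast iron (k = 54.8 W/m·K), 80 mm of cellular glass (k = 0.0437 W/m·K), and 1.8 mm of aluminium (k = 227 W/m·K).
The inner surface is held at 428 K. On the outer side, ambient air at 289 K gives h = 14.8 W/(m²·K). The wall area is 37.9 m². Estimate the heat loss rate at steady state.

Model the wall as resistances in series:
R_cast iron = L/(kA) = 0.0041/(54.8×37.9) = 1.974×10^-6 K/W
R_cellular glass = L/(kA) = 0.08/(0.0437×37.9) = 0.0483 K/W
R_aluminium = L/(kA) = 0.0018/(227×37.9) = 2.092×10^-7 K/W
R_outer film = 1/(h_o·A) = 1/(14.8×37.9) = 0.001783 K/W
R_total = 0.05009 K/W
Q = ΔT / R_total = 139 / 0.05009

Q ≈ 2780 W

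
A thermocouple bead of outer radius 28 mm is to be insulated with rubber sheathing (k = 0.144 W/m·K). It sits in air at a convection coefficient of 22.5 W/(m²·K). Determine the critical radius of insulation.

r_cr ≈ 12.8 mm

For a sphere r_cr = 2k/h = 2×0.144/22.5
r_cr = 12.8 mm; since the bare radius (28 mm) is above r_cr, any added insulation will reduce heat loss.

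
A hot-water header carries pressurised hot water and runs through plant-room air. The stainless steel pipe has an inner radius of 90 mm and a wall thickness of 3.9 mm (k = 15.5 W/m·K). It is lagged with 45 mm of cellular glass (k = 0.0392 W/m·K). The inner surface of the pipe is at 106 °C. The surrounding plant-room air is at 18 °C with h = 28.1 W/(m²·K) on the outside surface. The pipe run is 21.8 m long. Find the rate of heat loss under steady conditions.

Q ≈ 1180 W

For a radial system each layer contributes R = ln(r_out/r_in)/(2πkL); films add R = 1/(hA).
R_stainless steel pipe wall = ln(93.9/90)/(2π×15.5×21.8) = 1.998×10^-5 K/W
R_cellular glass = ln(138.9/93.9)/(2π×0.0392×21.8) = 0.07292 K/W
R_outer film = 1/(h_o·2πr_oL) = 1/(28.1×2π×0.1389×21.8) = 0.00187 K/W
R_total = 0.07481 K/W
Q = ΔT/R_total = 88/0.07481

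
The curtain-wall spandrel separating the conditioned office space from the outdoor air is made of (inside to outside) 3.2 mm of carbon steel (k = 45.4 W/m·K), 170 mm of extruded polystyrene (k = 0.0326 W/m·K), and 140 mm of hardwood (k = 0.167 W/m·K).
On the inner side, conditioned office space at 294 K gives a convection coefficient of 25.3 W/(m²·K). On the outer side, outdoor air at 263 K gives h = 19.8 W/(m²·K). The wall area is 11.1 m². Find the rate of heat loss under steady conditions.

Q ≈ 56 W

Treating each layer as a thermal resistance in series:
R_inner film = 1/(h_i·A) = 1/(25.3×11.1) = 0.003561 K/W
R_carbon steel = L/(kA) = 0.0032/(45.4×11.1) = 6.35×10^-6 K/W
R_extruded polystyrene = L/(kA) = 0.17/(0.0326×11.1) = 0.4698 K/W
R_hardwood = L/(kA) = 0.14/(0.167×11.1) = 0.07552 K/W
R_outer film = 1/(h_o·A) = 1/(19.8×11.1) = 0.00455 K/W
R_total = 0.5534 K/W
Q = ΔT / R_total = 31 / 0.5534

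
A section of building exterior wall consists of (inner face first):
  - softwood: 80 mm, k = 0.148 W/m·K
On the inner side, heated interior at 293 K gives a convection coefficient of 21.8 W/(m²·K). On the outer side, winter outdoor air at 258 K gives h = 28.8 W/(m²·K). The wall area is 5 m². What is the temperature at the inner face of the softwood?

T ≈ 290 K

Treating each layer as a thermal resistance in series:
R_inner film = 1/(h_i·A) = 1/(21.8×5) = 0.009174 K/W
R_softwood = L/(kA) = 0.08/(0.148×5) = 0.1081 K/W
R_outer film = 1/(h_o·A) = 1/(28.8×5) = 0.006944 K/W
R_total = 0.1242 K/W;  Q = ΔT/R_total = 35/0.1242 = 281.7 W
T_interface = T_inner − Q·ΣR(inner→interface) = 293 − 282×0.009174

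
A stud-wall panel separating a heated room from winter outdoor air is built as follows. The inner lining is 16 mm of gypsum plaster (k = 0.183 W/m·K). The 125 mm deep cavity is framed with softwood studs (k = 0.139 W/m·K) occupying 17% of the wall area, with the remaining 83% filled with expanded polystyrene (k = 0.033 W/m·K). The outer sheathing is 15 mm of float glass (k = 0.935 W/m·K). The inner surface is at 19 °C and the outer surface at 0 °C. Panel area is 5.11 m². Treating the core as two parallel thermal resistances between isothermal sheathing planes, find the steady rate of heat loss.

Sheathing layers in series; stud and cavity paths in parallel between them.
R_inner = 0.016/(0.183×5.11) = 0.01711 K/W
R_stud  = 0.125/(0.139×0.17×5.11) = 1.035 K/W
R_cav   = 0.125/(0.033×0.83×5.11) = 0.8931 K/W
1/R_core = 1/R_stud + 1/R_cav → R_core = 0.4795 K/W
R_outer = 0.015/(0.935×5.11) = 0.003139 K/W
R_total = 0.4997 K/W
Q = ΔT/R_total = 19/0.4997

Q ≈ 38 W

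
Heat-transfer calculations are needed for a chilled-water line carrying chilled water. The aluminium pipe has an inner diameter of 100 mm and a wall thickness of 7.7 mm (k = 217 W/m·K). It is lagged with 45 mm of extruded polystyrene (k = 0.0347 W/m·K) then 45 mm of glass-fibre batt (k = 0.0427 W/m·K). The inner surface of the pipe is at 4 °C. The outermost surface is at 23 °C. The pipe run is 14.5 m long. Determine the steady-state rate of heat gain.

Cylindrical conduction, so R = ln(r₂/r₁)/(2πkL) per layer, in series:
R_aluminium pipe wall = ln(57.7/50)/(2π×217×14.5) = 7.245×10^-6 K/W
R_extruded polystyrene = ln(102.7/57.7)/(2π×0.0347×14.5) = 0.1824 K/W
R_glass-fibre batt = ln(147.7/102.7)/(2π×0.0427×14.5) = 0.09341 K/W
R_total = 0.2758 K/W
Q = ΔT/R_total = 19/0.2758

Q ≈ 68.9 W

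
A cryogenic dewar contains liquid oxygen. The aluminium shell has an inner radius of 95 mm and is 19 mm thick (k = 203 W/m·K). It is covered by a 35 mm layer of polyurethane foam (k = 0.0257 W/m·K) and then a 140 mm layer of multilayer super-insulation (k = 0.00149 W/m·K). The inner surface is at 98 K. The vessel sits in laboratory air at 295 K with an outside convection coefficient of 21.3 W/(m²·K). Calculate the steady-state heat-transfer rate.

For a spherical shell R = (1/r₁ − 1/r₂)/(4πk); film R = 1/(h·4πr²). In series:
R_aluminium shell = (1/0.095 − 1/0.114)/(4π×203) = 6.877×10^-4 K/W
R_polyurethane foam = (1/0.114 − 1/0.149)/(4π×0.0257) = 6.38 K/W
R_multilayer super-insulation = (1/0.149 − 1/0.289)/(4π×0.00149) = 173.6 K/W
R_outer film = 1/(h·4πr_o²) = 1/(21.3×4π×0.289²) = 0.04473 K/W
R_total = 180.1 K/W
Q = ΔT/R_total = 197/180.1

Q ≈ 1.09 W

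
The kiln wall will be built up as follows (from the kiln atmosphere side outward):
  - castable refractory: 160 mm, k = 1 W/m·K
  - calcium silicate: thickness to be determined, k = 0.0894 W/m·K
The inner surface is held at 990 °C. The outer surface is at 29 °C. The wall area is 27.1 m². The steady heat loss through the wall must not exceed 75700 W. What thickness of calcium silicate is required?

Thermal resistances in series:
R_castable refractory = L/(kA) = 0.16/(1×27.1) = 0.005904 K/W
Sum of the known resistances R_other = 0.005904 K/W
Required total resistance R_tot = ΔT/Q_allow = 961/75700 = 0.01269 K/W
R_calcium silicate = R_tot − R_other = 0.006791 K/W
L = R·k·A = 0.006791×0.0894×27.1

L ≈ 16.5 mm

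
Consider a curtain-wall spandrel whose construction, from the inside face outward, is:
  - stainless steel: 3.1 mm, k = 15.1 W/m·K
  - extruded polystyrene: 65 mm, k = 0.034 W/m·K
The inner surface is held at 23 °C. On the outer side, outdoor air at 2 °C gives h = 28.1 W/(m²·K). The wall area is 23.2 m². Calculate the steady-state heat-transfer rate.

Thermal resistances in series:
R_stainless steel = L/(kA) = 0.0031/(15.1×23.2) = 8.849×10^-6 K/W
R_extruded polystyrene = L/(kA) = 0.065/(0.034×23.2) = 0.0824 K/W
R_outer film = 1/(h_o·A) = 1/(28.1×23.2) = 0.001534 K/W
R_total = 0.08395 K/W
Q = ΔT / R_total = 21 / 0.08395

Q ≈ 250 W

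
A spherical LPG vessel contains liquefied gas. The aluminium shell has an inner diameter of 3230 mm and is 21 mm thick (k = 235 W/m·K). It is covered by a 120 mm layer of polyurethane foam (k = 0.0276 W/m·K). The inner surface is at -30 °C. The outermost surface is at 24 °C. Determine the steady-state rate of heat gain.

Q ≈ 448 W

For a spherical shell R = (1/r₁ − 1/r₂)/(4πk); film R = 1/(h·4πr²). In series:
R_aluminium shell = (1/1.615 − 1/1.636)/(4π×235) = 2.691×10^-6 K/W
R_polyurethane foam = (1/1.636 − 1/1.756)/(4π×0.0276) = 0.1204 K/W
R_total = 0.1204 K/W
Q = ΔT/R_total = 54/0.1204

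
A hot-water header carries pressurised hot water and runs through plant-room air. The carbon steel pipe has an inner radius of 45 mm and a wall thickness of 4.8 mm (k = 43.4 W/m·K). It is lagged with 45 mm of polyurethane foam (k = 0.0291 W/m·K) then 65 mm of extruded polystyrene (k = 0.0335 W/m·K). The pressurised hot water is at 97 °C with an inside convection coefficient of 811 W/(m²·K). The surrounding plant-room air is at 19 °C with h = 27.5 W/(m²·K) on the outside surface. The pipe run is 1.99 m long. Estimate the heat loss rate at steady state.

Radial resistances (cylindrical: R_cond = ln(r_o/r_i)/(2πkL), R_conv = 1/(h·2πrL)):
R_inner film = 1/(h_i·2πr₁L) = 1/(811×2π×0.045×1.99) = 0.002191 K/W
R_carbon steel pipe wall = ln(49.8/45)/(2π×43.4×1.99) = 1.868×10^-4 K/W
R_polyurethane foam = ln(94.8/49.8)/(2π×0.0291×1.99) = 1.769 K/W
R_extruded polystyrene = ln(159.8/94.8)/(2π×0.0335×1.99) = 1.247 K/W
R_outer film = 1/(h_o·2πr_oL) = 1/(27.5×2π×0.1598×1.99) = 0.0182 K/W
R_total = 3.036 K/W
Q = ΔT/R_total = 78/3.036

Q ≈ 25.7 W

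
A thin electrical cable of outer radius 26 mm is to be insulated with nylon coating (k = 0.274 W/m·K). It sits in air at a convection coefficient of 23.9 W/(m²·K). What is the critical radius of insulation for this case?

For a cylinder r_cr = k/h = 0.274/23.9
r_cr = 11.5 mm; since the bare radius (26 mm) is above r_cr, any added insulation will reduce heat loss.

r_cr ≈ 11.5 mm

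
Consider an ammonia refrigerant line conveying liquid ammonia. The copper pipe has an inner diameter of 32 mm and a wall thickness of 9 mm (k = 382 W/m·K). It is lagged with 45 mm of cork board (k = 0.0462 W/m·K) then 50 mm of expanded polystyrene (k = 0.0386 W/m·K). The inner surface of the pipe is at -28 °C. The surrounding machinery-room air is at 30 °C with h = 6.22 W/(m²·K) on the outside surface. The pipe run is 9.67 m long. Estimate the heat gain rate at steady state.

Per-layer cylindrical resistances, series-summed:
R_copper pipe wall = ln(25/16)/(2π×382×9.67) = 1.923×10^-5 K/W
R_cork board = ln(70/25)/(2π×0.0462×9.67) = 0.3668 K/W
R_expanded polystyrene = ln(120/70)/(2π×0.0386×9.67) = 0.2298 K/W
R_outer film = 1/(h_o·2πr_oL) = 1/(6.22×2π×0.12×9.67) = 0.02205 K/W
R_total = 0.6187 K/W
Q = ΔT/R_total = 58/0.6187

Q ≈ 93.7 W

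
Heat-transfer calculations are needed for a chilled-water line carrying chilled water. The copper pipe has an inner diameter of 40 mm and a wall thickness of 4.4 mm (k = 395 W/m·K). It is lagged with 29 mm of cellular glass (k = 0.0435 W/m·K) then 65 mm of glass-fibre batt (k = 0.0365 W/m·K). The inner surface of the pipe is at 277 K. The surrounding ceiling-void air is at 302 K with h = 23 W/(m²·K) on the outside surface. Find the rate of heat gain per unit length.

q′ ≈ 3.91 W/m

Per-layer cylindrical resistances, series-summed:
R_copper pipe wall = ln(24.4/20)/(2π×395×1) = 8.012×10^-5 K/W
R_cellular glass = ln(53.4/24.4)/(2π×0.0435×1) = 2.866 K/W
R_glass-fibre batt = ln(118.4/53.4)/(2π×0.0365×1) = 3.472 K/W
R_outer film = 1/(h_o·2πr_oL) = 1/(23×2π×0.1184×1) = 0.05844 K/W
R_total = 6.396 K/W
Q = ΔT/R_total = 25/6.396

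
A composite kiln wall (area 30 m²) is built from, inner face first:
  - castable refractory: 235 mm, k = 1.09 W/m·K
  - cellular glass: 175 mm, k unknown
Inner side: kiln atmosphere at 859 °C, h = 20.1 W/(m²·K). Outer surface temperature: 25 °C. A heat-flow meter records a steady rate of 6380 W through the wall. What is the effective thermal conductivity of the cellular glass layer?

k ≈ 0.0479 W/(m·K)

Model the wall as resistances in series:
R_inner film = 1/(h_i·A) = 1/(20.1×30) = 0.001658 K/W
R_castable refractory = L/(kA) = 0.235/(1.09×30) = 0.007187 K/W
Sum of known resistances R_other = 0.008845 K/W
Total R = ΔT/Q = 834/6380 = 0.1307 K/W
R_cellular glass = R_total − R_other = 0.1219 K/W
k = L/(R·A) = 0.175/(0.1219×30)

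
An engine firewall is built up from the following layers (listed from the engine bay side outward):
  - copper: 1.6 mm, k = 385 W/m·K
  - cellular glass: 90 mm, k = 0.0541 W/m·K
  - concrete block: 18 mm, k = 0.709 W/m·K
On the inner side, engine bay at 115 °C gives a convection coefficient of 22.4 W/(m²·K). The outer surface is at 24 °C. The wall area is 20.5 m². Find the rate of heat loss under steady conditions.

Q ≈ 1080 W

Treating each layer as a thermal resistance in series:
R_inner film = 1/(h_i·A) = 1/(22.4×20.5) = 0.002178 K/W
R_copper = L/(kA) = 0.0016/(385×20.5) = 2.027×10^-7 K/W
R_cellular glass = L/(kA) = 0.09/(0.0541×20.5) = 0.08115 K/W
R_concrete block = L/(kA) = 0.018/(0.709×20.5) = 0.001238 K/W
R_total = 0.08457 K/W
Q = ΔT / R_total = 91 / 0.08457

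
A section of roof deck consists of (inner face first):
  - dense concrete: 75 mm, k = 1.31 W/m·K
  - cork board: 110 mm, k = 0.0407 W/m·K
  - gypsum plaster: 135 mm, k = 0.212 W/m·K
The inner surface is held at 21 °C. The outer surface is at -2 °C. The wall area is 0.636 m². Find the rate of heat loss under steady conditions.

Q ≈ 4.31 W

Series thermal resistances:
R_dense concrete = L/(kA) = 0.075/(1.31×0.636) = 0.09002 K/W
R_cork board = L/(kA) = 0.11/(0.0407×0.636) = 4.25 K/W
R_gypsum plaster = L/(kA) = 0.135/(0.212×0.636) = 1.001 K/W
R_total = 5.341 K/W
Q = ΔT / R_total = 23 / 5.341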